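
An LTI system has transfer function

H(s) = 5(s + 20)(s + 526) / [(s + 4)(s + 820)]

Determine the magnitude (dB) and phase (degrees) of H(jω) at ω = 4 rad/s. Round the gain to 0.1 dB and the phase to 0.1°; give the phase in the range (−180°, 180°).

21.3 dB, -33.5°

At s = jω = j4:
zero (s+20): 20 + j4 → |·| = √(20²+4²) = √416 ≈ 20.396, ∠ = arctan(4/20) ≈ 11.31°
zero (s+526): 526 + j4 → |·| = √(526²+4²) = √276692 ≈ 526.02, ∠ = arctan(4/526) ≈ 0.44°
pole (s+4): 4 + j4 → |·| = √(4²+4²) = √32 ≈ 5.6569, ∠ = arctan(4/4) ≈ 45.00°
pole (s+820): 820 + j4 → |·| = √(820²+4²) = √672416 ≈ 820.01, ∠ = arctan(4/820) ≈ 0.28°
|H| = 5 · 10729 / 4638.7 ≈ 11.565
Gain = 20 log₁₀(11.565) ≈ 21.26 dB
∠H = 11.75° − 45.28° = -33.53°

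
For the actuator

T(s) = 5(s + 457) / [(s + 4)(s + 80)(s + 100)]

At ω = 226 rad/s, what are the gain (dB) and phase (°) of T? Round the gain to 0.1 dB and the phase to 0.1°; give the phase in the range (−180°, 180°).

At s = jω = j226:
zero (s+457): 457 + j226 → |·| = √(457²+226²) = √259925 ≈ 509.83, ∠ = arctan(226/457) ≈ 26.31°
pole (s+4): 4 + j226 → |·| = √(4²+226²) = √51092 ≈ 226.04, ∠ = arctan(226/4) ≈ 88.99°
pole (s+80): 80 + j226 → |·| = √(80²+226²) = √57476 ≈ 239.74, ∠ = arctan(226/80) ≈ 70.51°
pole (s+100): 100 + j226 → |·| = √(100²+226²) = √61076 ≈ 247.14, ∠ = arctan(226/100) ≈ 66.13°
|T| = 5 · 509.83 / 1.3393e+07 ≈ 0.00019033
Gain = 20 log₁₀(0.00019033) ≈ -74.41 dB
∠T = 26.31° − 225.63° = -199.32° ≡ 160.68° (principal value)

-74.4 dB, 160.7°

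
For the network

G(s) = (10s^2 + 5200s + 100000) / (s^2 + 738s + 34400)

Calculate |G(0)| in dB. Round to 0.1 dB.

9.3 dB

G(0) = 100000 / 34400 ≈ 2.907
20 log₁₀(2.907) ≈ 9.27 dB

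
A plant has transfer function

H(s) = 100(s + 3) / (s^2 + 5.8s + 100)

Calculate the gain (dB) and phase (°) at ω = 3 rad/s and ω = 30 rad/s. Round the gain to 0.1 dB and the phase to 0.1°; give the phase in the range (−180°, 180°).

At s = jω = j3:
zero (s+3): 3 + j3 → |·| = √(3²+3²) = √18 ≈ 4.2426, ∠ = arctan(3/3) ≈ 45.00°
quadratic: (j3)² + 5.8·j3 + 100 = 91 + j17.4 → |·| ≈ 92.649, ∠ ≈ 10.82°
|H| = 100 · 4.2426 / 92.649 ≈ 4.5792
Gain = 20 log₁₀(4.5792) ≈ 13.22 dB
∠H = 45.00° − 10.82° = 34.18°

At s = jω = j30:
zero (s+3): 3 + j30 → |·| = √(3²+30²) = √909 ≈ 30.15, ∠ = arctan(30/3) ≈ 84.29°
quadratic: (j30)² + 5.8·j30 + 100 = -800 + j174 → |·| ≈ 818.7, ∠ ≈ 167.73°
|H| = 100 · 30.15 / 818.7 ≈ 3.6827
Gain = 20 log₁₀(3.6827) ≈ 11.32 dB
∠H = 84.29° − 167.73° = -83.44°

ω = 3: 13.2 dB, 34.2°; ω = 30: 11.3 dB, -83.4°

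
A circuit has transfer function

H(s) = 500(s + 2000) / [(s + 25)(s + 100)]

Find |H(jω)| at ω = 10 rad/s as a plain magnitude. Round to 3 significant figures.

370

At s = jω = j10:
zero (s+2000): 2000 + j10 → |·| = √(2000²+10²) = √4000100 ≈ 2000, ∠ = arctan(10/2000) ≈ 0.29°
pole (s+25): 25 + j10 → |·| = √(25²+10²) = √725 ≈ 26.926, ∠ = arctan(10/25) ≈ 21.80°
pole (s+100): 100 + j10 → |·| = √(100²+10²) = √10100 ≈ 100.5, ∠ = arctan(10/100) ≈ 5.71°
|H| = 500 · 2000 / 2706.1 ≈ 369.54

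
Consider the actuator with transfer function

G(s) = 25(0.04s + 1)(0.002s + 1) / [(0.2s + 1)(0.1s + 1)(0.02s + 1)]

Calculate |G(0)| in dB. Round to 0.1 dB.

28.0 dB

G(0) = 25 · 1 / 1 = 25
20 log₁₀(25) ≈ 27.96 dB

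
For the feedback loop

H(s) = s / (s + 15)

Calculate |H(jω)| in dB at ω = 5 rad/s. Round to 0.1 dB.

-10.0 dB

At s = jω = j5:
zero at origin: s = j5 → |·| = 5, ∠ = 90.00°
pole (s+15): 15 + j5 → |·| = √(15²+5²) = √250 ≈ 15.811, ∠ = arctan(5/15) ≈ 18.43°
|H| = 1 · 5 / 15.811 ≈ 0.31624
Gain = 20 log₁₀(0.31624) ≈ -10.00 dB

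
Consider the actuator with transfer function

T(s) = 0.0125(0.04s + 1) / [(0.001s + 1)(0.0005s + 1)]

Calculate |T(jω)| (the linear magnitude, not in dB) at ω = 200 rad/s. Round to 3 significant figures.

At ω = 200 rad/s:
zero (1 + j200·0.04) = 1 + j8 → |·| ≈ 8.0623, ∠ ≈ 82.87°
pole (1 + j200·0.001) = 1 + j0.2 → |·| ≈ 1.0198, ∠ ≈ 11.31°
pole (1 + j200·0.0005) = 1 + j0.1 → |·| ≈ 1.005, ∠ ≈ 5.71°
|T| = 0.0125 · 8.0623 / (1.0198 · 1.005) ≈ 0.09833

0.0983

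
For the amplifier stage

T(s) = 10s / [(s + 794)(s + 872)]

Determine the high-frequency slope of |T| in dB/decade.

-20 dB/decade

Each pole contributes −20 dB/decade at high frequency; each zero contributes +20 dB/decade.
Net: 1 zero(s) − 2 pole(s) → -20 dB/decade.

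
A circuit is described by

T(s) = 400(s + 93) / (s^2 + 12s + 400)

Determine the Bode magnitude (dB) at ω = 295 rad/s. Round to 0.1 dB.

3.1 dB

At s = jω = j295:
zero (s+93): 93 + j295 → |·| = √(93²+295²) = √95674 ≈ 309.31, ∠ = arctan(295/93) ≈ 72.50°
quadratic: (j295)² + 12·j295 + 400 = -86625 + j3540 → |·| ≈ 86697, ∠ ≈ 177.66°
|T| = 400 · 309.31 / 86697 ≈ 1.4271
Gain = 20 log₁₀(1.4271) ≈ 3.09 dB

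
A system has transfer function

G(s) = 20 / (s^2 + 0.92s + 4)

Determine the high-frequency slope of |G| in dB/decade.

-40 dB/decade

Each pole contributes −20 dB/decade at high frequency; each zero contributes +20 dB/decade.
Net: 0 zero(s) − 2 pole(s) → -40 dB/decade.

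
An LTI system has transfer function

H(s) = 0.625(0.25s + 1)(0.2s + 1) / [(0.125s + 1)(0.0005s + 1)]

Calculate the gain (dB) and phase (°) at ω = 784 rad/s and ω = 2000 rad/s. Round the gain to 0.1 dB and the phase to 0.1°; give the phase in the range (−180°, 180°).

ω = 784: 45.2 dB, 68.5°; ω = 2000: 51.0 dB, 45.0°

At ω = 784 rad/s:
zero (1 + j784·0.25) = 1 + j196 → |·| ≈ 196, ∠ ≈ 89.71°
zero (1 + j784·0.2) = 1 + j156.8 → |·| ≈ 156.8, ∠ ≈ 89.63°
pole (1 + j784·0.125) = 1 + j98 → |·| ≈ 98.005, ∠ ≈ 89.42°
pole (1 + j784·0.0005) = 1 + j0.392 → |·| ≈ 1.0741, ∠ ≈ 21.41°
|H| = 0.625 · 196 · 156.8 / (98.005 · 1.0741) ≈ 182.47
Gain = 20 log₁₀(182.47) ≈ 45.22 dB
∠H = (89.71° + 89.63°) − (89.42° + 21.41°) = 68.51°

At ω = 2000 rad/s:
zero (1 + j2000·0.25) = 1 + j500 → |·| ≈ 500, ∠ ≈ 89.89°
zero (1 + j2000·0.2) = 1 + j400 → |·| ≈ 400, ∠ ≈ 89.86°
pole (1 + j2000·0.125) = 1 + j250 → |·| ≈ 250, ∠ ≈ 89.77°
pole (1 + j2000·0.0005) = 1 + j1 → |·| ≈ 1.4142, ∠ ≈ 45.00°
|H| = 0.625 · 500 · 400 / (250 · 1.4142) ≈ 353.56
Gain = 20 log₁₀(353.56) ≈ 50.97 dB
∠H = (89.89° + 89.86°) − (89.77° + 45.00°) = 44.98°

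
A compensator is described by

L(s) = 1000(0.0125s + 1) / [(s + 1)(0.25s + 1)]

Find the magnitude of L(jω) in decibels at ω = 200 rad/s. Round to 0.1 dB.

-11.4 dB

At ω = 200 rad/s:
zero (1 + j200·0.0125) = 1 + j2.5 → |·| ≈ 2.6926, ∠ ≈ 68.20°
pole (1 + j200·1) = 1 + j200 → |·| ≈ 200, ∠ ≈ 89.71°
pole (1 + j200·0.25) = 1 + j50 → |·| ≈ 50.01, ∠ ≈ 88.85°
|L| = 1000 · 2.6926 / (200 · 50.01) ≈ 0.26921
Gain = 20 log₁₀(0.26921) ≈ -11.40 dB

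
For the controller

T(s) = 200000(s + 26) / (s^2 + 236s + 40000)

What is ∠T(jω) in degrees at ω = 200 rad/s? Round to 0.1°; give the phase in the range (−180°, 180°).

-7.4°

At s = jω = j200:
zero (s+26): 26 + j200 → |·| = √(26²+200²) = √40676 ≈ 201.68, ∠ = arctan(200/26) ≈ 82.59°
quadratic: (j200)² + 236·j200 + 40000 = 0 + j47200 → |·| ≈ 47200, ∠ ≈ 90.00°
∠T = 82.59° − 90.00° = -7.41°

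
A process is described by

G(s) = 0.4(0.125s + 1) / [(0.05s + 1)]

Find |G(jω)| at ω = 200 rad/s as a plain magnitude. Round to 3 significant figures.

At ω = 200 rad/s:
zero (1 + j200·0.125) = 1 + j25 → |·| ≈ 25.02, ∠ ≈ 87.71°
pole (1 + j200·0.05) = 1 + j10 → |·| ≈ 10.05, ∠ ≈ 84.29°
|G| = 0.4 · 25.02 / (10.05) ≈ 0.99582

0.996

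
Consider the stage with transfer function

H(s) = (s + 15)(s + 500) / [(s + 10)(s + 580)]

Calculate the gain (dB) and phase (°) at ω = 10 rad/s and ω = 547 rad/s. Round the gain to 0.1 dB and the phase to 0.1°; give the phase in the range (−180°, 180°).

ω = 10: 0.8 dB, -11.2°; ω = 547: -0.6 dB, 3.7°

At s = jω = j10:
zero (s+15): 15 + j10 → |·| = √(15²+10²) = √325 ≈ 18.028, ∠ = arctan(10/15) ≈ 33.69°
zero (s+500): 500 + j10 → |·| = √(500²+10²) = √250100 ≈ 500.1, ∠ = arctan(10/500) ≈ 1.15°
pole (s+10): 10 + j10 → |·| = √(10²+10²) = √200 ≈ 14.142, ∠ = arctan(10/10) ≈ 45.00°
pole (s+580): 580 + j10 → |·| = √(580²+10²) = √336500 ≈ 580.09, ∠ = arctan(10/580) ≈ 0.99°
|H| = 1 · 9015.8 / 8203.6 ≈ 1.099
Gain = 20 log₁₀(1.099) ≈ 0.82 dB
∠H = 34.84° − 45.99° = -11.15°

At s = jω = j547:
zero (s+15): 15 + j547 → |·| = √(15²+547²) = √299434 ≈ 547.21, ∠ = arctan(547/15) ≈ 88.43°
zero (s+500): 500 + j547 → |·| = √(500²+547²) = √549209 ≈ 741.09, ∠ = arctan(547/500) ≈ 47.57°
pole (s+10): 10 + j547 → |·| = √(10²+547²) = √299309 ≈ 547.09, ∠ = arctan(547/10) ≈ 88.95°
pole (s+580): 580 + j547 → |·| = √(580²+547²) = √635609 ≈ 797.25, ∠ = arctan(547/580) ≈ 43.32°
|H| = 1 · 4.0553e+05 / 4.3617e+05 ≈ 0.92975
Gain = 20 log₁₀(0.92975) ≈ -0.63 dB
∠H = 136.00° − 132.27° = 3.73°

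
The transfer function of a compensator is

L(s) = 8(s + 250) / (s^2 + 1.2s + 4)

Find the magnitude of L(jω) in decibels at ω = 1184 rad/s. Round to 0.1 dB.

At s = jω = j1184:
zero (s+250): 250 + j1184 → |·| = √(250²+1184²) = √1464356 ≈ 1210.1, ∠ = arctan(1184/250) ≈ 78.08°
quadratic: (j1184)² + 1.2·j1184 + 4 = -1401852 + j1420.8 → |·| ≈ 1.4019e+06, ∠ ≈ 179.94°
|L| = 8 · 1210.1 / 1.4019e+06 ≈ 0.0069055
Gain = 20 log₁₀(0.0069055) ≈ -43.22 dB

-43.2 dB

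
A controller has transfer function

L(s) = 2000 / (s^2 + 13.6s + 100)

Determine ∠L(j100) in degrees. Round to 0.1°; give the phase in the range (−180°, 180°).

-172.2°

At s = jω = j100:
quadratic: (j100)² + 13.6·j100 + 100 = -9900 + j1360 → |·| ≈ 9993, ∠ ≈ 172.18°
∠L = 0.00° − 172.18° = -172.18°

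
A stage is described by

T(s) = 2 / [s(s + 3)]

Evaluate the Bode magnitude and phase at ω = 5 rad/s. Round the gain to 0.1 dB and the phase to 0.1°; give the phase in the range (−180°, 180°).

-23.3 dB, -149.0°

At s = jω = j5:
pole (s+3): 3 + j5 → |·| = √(3²+5²) = √34 ≈ 5.831, ∠ = arctan(5/3) ≈ 59.04°
pole at origin: |s| = 5, ∠ = 90.00° (in denominator)
|T| = 2 / 29.155 ≈ 0.068599
Gain = 20 log₁₀(0.068599) ≈ -23.27 dB
∠T = 0.00° − 149.04° = -149.04°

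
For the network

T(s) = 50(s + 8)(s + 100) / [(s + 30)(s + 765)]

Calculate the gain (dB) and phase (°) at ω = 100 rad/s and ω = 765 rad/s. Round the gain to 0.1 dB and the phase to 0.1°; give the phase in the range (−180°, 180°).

ω = 100: 18.9 dB, 49.7°; ω = 765: 31.0 dB, 39.2°

At s = jω = j100:
zero (s+8): 8 + j100 → |·| = √(8²+100²) = √10064 ≈ 100.32, ∠ = arctan(100/8) ≈ 85.43°
zero (s+100): 100 + j100 → |·| = √(100²+100²) = √20000 ≈ 141.42, ∠ = arctan(100/100) ≈ 45.00°
pole (s+30): 30 + j100 → |·| = √(30²+100²) = √10900 ≈ 104.4, ∠ = arctan(100/30) ≈ 73.30°
pole (s+765): 765 + j100 → |·| = √(765²+100²) = √595225 ≈ 771.51, ∠ = arctan(100/765) ≈ 7.45°
|T| = 50 · 14187 / 80546 ≈ 8.8068
Gain = 20 log₁₀(8.8068) ≈ 18.90 dB
∠T = 130.43° − 80.75° = 49.68°

At s = jω = j765:
zero (s+8): 8 + j765 → |·| = √(8²+765²) = √585289 ≈ 765.04, ∠ = arctan(765/8) ≈ 89.40°
zero (s+100): 100 + j765 → |·| = √(100²+765²) = √595225 ≈ 771.51, ∠ = arctan(765/100) ≈ 82.55°
pole (s+30): 30 + j765 → |·| = √(30²+765²) = √586125 ≈ 765.59, ∠ = arctan(765/30) ≈ 87.75°
pole (s+765): 765 + j765 → |·| = √(765²+765²) = √1170450 ≈ 1081.9, ∠ = arctan(765/765) ≈ 45.00°
|T| = 50 · 5.9024e+05 / 8.2829e+05 ≈ 35.63
Gain = 20 log₁₀(35.63) ≈ 31.04 dB
∠T = 171.95° − 132.75° = 39.20°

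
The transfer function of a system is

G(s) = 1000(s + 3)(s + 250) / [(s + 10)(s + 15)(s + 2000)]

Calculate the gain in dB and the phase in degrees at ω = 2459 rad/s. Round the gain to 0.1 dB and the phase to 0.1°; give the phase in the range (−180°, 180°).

At s = jω = j2459:
zero (s+3): 3 + j2459 → |·| = √(3²+2459²) = √6046690 ≈ 2459, ∠ = arctan(2459/3) ≈ 89.93°
zero (s+250): 250 + j2459 → |·| = √(250²+2459²) = √6109181 ≈ 2471.7, ∠ = arctan(2459/250) ≈ 84.19°
pole (s+10): 10 + j2459 → |·| = √(10²+2459²) = √6046781 ≈ 2459, ∠ = arctan(2459/10) ≈ 89.77°
pole (s+15): 15 + j2459 → |·| = √(15²+2459²) = √6046906 ≈ 2459, ∠ = arctan(2459/15) ≈ 89.65°
pole (s+2000): 2000 + j2459 → |·| = √(2000²+2459²) = √10046681 ≈ 3169.6, ∠ = arctan(2459/2000) ≈ 50.88°
|G| = 1000 · 6.0779e+06 / 1.9166e+10 ≈ 0.31712
Gain = 20 log₁₀(0.31712) ≈ -9.98 dB
∠G = 174.12° − 230.30° = -56.18°

-10.0 dB, -56.2°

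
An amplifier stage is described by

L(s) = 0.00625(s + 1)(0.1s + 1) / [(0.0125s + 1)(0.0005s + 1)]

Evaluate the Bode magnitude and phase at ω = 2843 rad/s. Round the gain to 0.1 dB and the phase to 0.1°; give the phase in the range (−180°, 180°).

38.3 dB, 36.5°

At ω = 2843 rad/s:
zero (1 + j2843·1) = 1 + j2843 → |·| ≈ 2843, ∠ ≈ 89.98°
zero (1 + j2843·0.1) = 1 + j284.3 → |·| ≈ 284.3, ∠ ≈ 89.80°
pole (1 + j2843·0.0125) = 1 + j35.5375 → |·| ≈ 35.552, ∠ ≈ 88.39°
pole (1 + j2843·0.0005) = 1 + j1.4215 → |·| ≈ 1.738, ∠ ≈ 54.87°
|L| = 0.00625 · 2843 · 284.3 / (35.552 · 1.738) ≈ 81.756
Gain = 20 log₁₀(81.756) ≈ 38.25 dB
∠L = (89.98° + 89.80°) − (88.39° + 54.87°) = 36.52°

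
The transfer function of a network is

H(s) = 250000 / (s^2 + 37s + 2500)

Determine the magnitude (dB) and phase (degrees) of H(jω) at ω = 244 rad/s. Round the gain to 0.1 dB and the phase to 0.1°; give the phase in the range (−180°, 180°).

At s = jω = j244:
quadratic: (j244)² + 37·j244 + 2500 = -57036 + j9028 → |·| ≈ 57746, ∠ ≈ 171.01°
|H| = 250000 / 57746 ≈ 4.3293
Gain = 20 log₁₀(4.3293) ≈ 12.73 dB
∠H = 0.00° − 171.01° = -171.01°

12.7 dB, -171.0°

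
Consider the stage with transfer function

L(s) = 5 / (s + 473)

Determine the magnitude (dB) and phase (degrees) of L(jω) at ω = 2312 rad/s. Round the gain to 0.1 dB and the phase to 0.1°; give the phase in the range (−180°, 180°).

At s = jω = j2312:
pole (s+473): 473 + j2312 → |·| = √(473²+2312²) = √5569073 ≈ 2359.9, ∠ = arctan(2312/473) ≈ 78.44°
|L| = 5 / 2359.9 ≈ 0.0021187
Gain = 20 log₁₀(0.0021187) ≈ -53.48 dB
∠L = 0.00° − 78.44° = -78.44°

-53.5 dB, -78.4°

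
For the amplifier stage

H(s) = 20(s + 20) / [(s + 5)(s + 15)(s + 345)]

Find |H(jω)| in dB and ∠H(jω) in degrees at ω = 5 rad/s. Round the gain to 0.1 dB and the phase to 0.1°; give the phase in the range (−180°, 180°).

-39.4 dB, -50.2°

At s = jω = j5:
zero (s+20): 20 + j5 → |·| = √(20²+5²) = √425 ≈ 20.616, ∠ = arctan(5/20) ≈ 14.04°
pole (s+5): 5 + j5 → |·| = √(5²+5²) = √50 ≈ 7.0711, ∠ = arctan(5/5) ≈ 45.00°
pole (s+15): 15 + j5 → |·| = √(15²+5²) = √250 ≈ 15.811, ∠ = arctan(5/15) ≈ 18.43°
pole (s+345): 345 + j5 → |·| = √(345²+5²) = √119050 ≈ 345.04, ∠ = arctan(5/345) ≈ 0.83°
|H| = 20 · 20.616 / 38576 ≈ 0.010689
Gain = 20 log₁₀(0.010689) ≈ -39.42 dB
∠H = 14.04° − 64.26° = -50.22°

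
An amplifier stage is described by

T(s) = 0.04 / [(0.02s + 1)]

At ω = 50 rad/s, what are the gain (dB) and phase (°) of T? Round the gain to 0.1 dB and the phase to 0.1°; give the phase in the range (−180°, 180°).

-31.0 dB, -45.0°

At ω = 50 rad/s:
pole (1 + j50·0.02) = 1 + j1 → |·| ≈ 1.4142, ∠ ≈ 45.00°
|T| = 0.04 · 1 / (1.4142) ≈ 0.028285
Gain = 20 log₁₀(0.028285) ≈ -30.97 dB
∠T = (0°) − (45.00°) = -45.00°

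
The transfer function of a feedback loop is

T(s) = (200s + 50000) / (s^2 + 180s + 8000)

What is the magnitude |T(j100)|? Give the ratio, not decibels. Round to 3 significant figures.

Substitute s = j100:
Numerator: 200(j100) + 50000 = 50000 + j20000
Denominator: (j100)^2 + 180(j100) + 8000 = -2000 + j18000
|N| = √(50000² + 20000²) ≈ 53852, ∠N ≈ 21.80°
|D| = √(2000² + 18000²) ≈ 18111, ∠D ≈ 96.34°
|T| = 53852 / 18111 ≈ 2.9734

2.97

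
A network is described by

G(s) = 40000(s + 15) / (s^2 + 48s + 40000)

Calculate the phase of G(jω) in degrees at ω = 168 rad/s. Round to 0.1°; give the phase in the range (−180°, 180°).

50.5°

At s = jω = j168:
zero (s+15): 15 + j168 → |·| = √(15²+168²) = √28449 ≈ 168.67, ∠ = arctan(168/15) ≈ 84.90°
quadratic: (j168)² + 48·j168 + 40000 = 11776 + j8064 → |·| ≈ 14272, ∠ ≈ 34.40°
∠G = 84.90° − 34.40° = 50.50°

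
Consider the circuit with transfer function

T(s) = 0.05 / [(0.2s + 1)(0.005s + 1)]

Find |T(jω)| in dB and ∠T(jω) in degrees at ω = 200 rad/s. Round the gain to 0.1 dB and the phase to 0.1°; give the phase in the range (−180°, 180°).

-61.1 dB, -133.6°

At ω = 200 rad/s:
pole (1 + j200·0.2) = 1 + j40 → |·| ≈ 40.012, ∠ ≈ 88.57°
pole (1 + j200·0.005) = 1 + j1 → |·| ≈ 1.4142, ∠ ≈ 45.00°
|T| = 0.05 · 1 / (40.012 · 1.4142) ≈ 0.00088363
Gain = 20 log₁₀(0.00088363) ≈ -61.07 dB
∠T = (0°) − (88.57° + 45.00°) = -133.57°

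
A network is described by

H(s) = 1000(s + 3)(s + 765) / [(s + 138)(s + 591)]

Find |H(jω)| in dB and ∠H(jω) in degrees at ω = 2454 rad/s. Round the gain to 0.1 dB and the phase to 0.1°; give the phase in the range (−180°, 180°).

At s = jω = j2454:
zero (s+3): 3 + j2454 → |·| = √(3²+2454²) = √6022125 ≈ 2454, ∠ = arctan(2454/3) ≈ 89.93°
zero (s+765): 765 + j2454 → |·| = √(765²+2454²) = √6607341 ≈ 2570.5, ∠ = arctan(2454/765) ≈ 72.69°
pole (s+138): 138 + j2454 → |·| = √(138²+2454²) = √6041160 ≈ 2457.9, ∠ = arctan(2454/138) ≈ 86.78°
pole (s+591): 591 + j2454 → |·| = √(591²+2454²) = √6371397 ≈ 2524.2, ∠ = arctan(2454/591) ≈ 76.46°
|H| = 1000 · 6.308e+06 / 6.2042e+06 ≈ 1016.7
Gain = 20 log₁₀(1016.7) ≈ 60.14 dB
∠H = 162.62° − 163.24° = -0.62°

60.1 dB, -0.6°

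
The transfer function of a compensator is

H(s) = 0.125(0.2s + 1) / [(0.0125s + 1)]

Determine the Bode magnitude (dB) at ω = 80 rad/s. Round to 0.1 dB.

At ω = 80 rad/s:
zero (1 + j80·0.2) = 1 + j16 → |·| ≈ 16.031, ∠ ≈ 86.42°
pole (1 + j80·0.0125) = 1 + j1 → |·| ≈ 1.4142, ∠ ≈ 45.00°
|H| = 0.125 · 16.031 / (1.4142) ≈ 1.417
Gain = 20 log₁₀(1.417) ≈ 3.03 dB

3.0 dB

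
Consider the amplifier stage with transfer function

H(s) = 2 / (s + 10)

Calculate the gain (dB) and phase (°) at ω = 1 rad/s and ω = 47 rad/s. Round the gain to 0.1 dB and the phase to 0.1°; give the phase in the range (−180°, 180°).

ω = 1: -14.0 dB, -5.7°; ω = 47: -27.6 dB, -78.0°

Substitute s = j1:
Numerator: 2 = 2 + j0
Denominator: (j1) + 10 = 10 + j1
|N| = √(2² + 0²) ≈ 2, ∠N ≈ 0.00°
|D| = √(10² + 1²) ≈ 10.05, ∠D ≈ 5.71°
|H| = 2 / 10.05 ≈ 0.199
Gain = 20 log₁₀(0.199) ≈ -14.02 dB
∠H = 0.00° − 5.71° = -5.71°

Substitute s = j47:
Numerator: 2 = 2 + j0
Denominator: (j47) + 10 = 10 + j47
|N| = √(2² + 0²) ≈ 2, ∠N ≈ 0.00°
|D| = √(10² + 47²) ≈ 48.052, ∠D ≈ 77.99°
|H| = 2 / 48.052 ≈ 0.041622
Gain = 20 log₁₀(0.041622) ≈ -27.61 dB
∠H = 0.00° − 77.99° = -77.99°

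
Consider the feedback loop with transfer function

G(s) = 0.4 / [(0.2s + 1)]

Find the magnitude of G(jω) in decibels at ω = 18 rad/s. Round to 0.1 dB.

-19.4 dB

At ω = 18 rad/s:
pole (1 + j18·0.2) = 1 + j3.6 → |·| ≈ 3.7363, ∠ ≈ 74.48°
|G| = 0.4 · 1 / (3.7363) ≈ 0.10706
Gain = 20 log₁₀(0.10706) ≈ -19.41 dB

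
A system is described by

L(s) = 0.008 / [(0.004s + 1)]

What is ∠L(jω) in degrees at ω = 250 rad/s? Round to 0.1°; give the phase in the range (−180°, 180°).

At ω = 250 rad/s:
pole (1 + j250·0.004) = 1 + j1 → |·| ≈ 1.4142, ∠ ≈ 45.00°
∠L = (0°) − (45.00°) = -45.00°

-45.0°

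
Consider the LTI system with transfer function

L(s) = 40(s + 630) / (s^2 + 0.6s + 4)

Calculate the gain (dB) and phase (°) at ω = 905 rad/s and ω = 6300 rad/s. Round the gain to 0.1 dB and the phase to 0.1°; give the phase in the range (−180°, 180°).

At s = jω = j905:
zero (s+630): 630 + j905 → |·| = √(630²+905²) = √1215925 ≈ 1102.7, ∠ = arctan(905/630) ≈ 55.16°
quadratic: (j905)² + 0.6·j905 + 4 = -819021 + j543 → |·| ≈ 8.1902e+05, ∠ ≈ 179.96°
|L| = 40 · 1102.7 / 8.1902e+05 ≈ 0.053855
Gain = 20 log₁₀(0.053855) ≈ -25.38 dB
∠L = 55.16° − 179.96° = -124.80°

At s = jω = j6300:
zero (s+630): 630 + j6300 → |·| = √(630²+6300²) = √40086900 ≈ 6331.4, ∠ = arctan(6300/630) ≈ 84.29°
quadratic: (j6300)² + 0.6·j6300 + 4 = -39689996 + j3780 → |·| ≈ 3.969e+07, ∠ ≈ 179.99°
|L| = 40 · 6331.4 / 3.969e+07 ≈ 0.0063809
Gain = 20 log₁₀(0.0063809) ≈ -43.90 dB
∠L = 84.29° − 179.99° = -95.70°

ω = 905: -25.4 dB, -124.8°; ω = 6300: -43.9 dB, -95.7°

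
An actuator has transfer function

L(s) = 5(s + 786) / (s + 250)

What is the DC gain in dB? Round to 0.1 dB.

L(0) = 5·786 / (250) = 15.72
20 log₁₀(15.72) ≈ 23.93 dB

23.9 dB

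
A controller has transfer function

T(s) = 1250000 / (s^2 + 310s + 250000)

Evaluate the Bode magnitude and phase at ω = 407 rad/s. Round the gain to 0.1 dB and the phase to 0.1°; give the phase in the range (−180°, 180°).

18.3 dB, -56.2°

At s = jω = j407:
quadratic: (j407)² + 310·j407 + 250000 = 84351 + j126170 → |·| ≈ 1.5177e+05, ∠ ≈ 56.24°
|T| = 1250000 / 1.5177e+05 ≈ 8.2361
Gain = 20 log₁₀(8.2361) ≈ 18.31 dB
∠T = 0.00° − 56.24° = -56.24°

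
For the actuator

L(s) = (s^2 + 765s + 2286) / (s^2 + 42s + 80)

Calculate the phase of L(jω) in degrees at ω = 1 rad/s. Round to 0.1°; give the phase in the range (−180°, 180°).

Substitute s = j1:
Numerator: (j1)^2 + 765(j1) + 2286 = 2285 + j765
Denominator: (j1)^2 + 42(j1) + 80 = 79 + j42
|N| = √(2285² + 765²) ≈ 2409.7, ∠N ≈ 18.51°
|D| = √(79² + 42²) ≈ 89.471, ∠D ≈ 28.00°
∠L = 18.51° − 28.00° = -9.49°

-9.5°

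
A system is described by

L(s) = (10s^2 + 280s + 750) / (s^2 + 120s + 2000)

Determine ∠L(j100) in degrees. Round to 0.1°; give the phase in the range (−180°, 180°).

Substitute s = j100:
Numerator: 10(j100)^2 + 280(j100) + 750 = -99250 + j28000
Denominator: (j100)^2 + 120(j100) + 2000 = -8000 + j12000
|N| = √(99250² + 28000²) ≈ 1.0312e+05, ∠N ≈ 164.25°
|D| = √(8000² + 12000²) ≈ 14422, ∠D ≈ 123.69°
∠L = 164.25° − 123.69° = 40.56°

40.6°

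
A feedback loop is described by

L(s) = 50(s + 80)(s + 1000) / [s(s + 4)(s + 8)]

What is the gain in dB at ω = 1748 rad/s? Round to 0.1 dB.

-29.6 dB

At s = jω = j1748:
zero (s+80): 80 + j1748 → |·| = √(80²+1748²) = √3061904 ≈ 1749.8, ∠ = arctan(1748/80) ≈ 87.38°
zero (s+1000): 1000 + j1748 → |·| = √(1000²+1748²) = √4055504 ≈ 2013.8, ∠ = arctan(1748/1000) ≈ 60.23°
pole (s+4): 4 + j1748 → |·| = √(4²+1748²) = √3055520 ≈ 1748, ∠ = arctan(1748/4) ≈ 89.87°
pole (s+8): 8 + j1748 → |·| = √(8²+1748²) = √3055568 ≈ 1748, ∠ = arctan(1748/8) ≈ 89.74°
pole at origin: |s| = 1748, ∠ = 90.00° (in denominator)
|L| = 50 · 3.5237e+06 / 5.341e+09 ≈ 0.032987
Gain = 20 log₁₀(0.032987) ≈ -29.63 dB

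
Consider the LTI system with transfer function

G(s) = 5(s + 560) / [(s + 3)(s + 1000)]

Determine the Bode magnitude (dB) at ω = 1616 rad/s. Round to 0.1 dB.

At s = jω = j1616:
zero (s+560): 560 + j1616 → |·| = √(560²+1616²) = √2925056 ≈ 1710.3, ∠ = arctan(1616/560) ≈ 70.89°
pole (s+3): 3 + j1616 → |·| = √(3²+1616²) = √2611465 ≈ 1616, ∠ = arctan(1616/3) ≈ 89.89°
pole (s+1000): 1000 + j1616 → |·| = √(1000²+1616²) = √3611456 ≈ 1900.4, ∠ = arctan(1616/1000) ≈ 58.25°
|G| = 5 · 1710.3 / 3.071e+06 ≈ 0.0027846
Gain = 20 log₁₀(0.0027846) ≈ -51.10 dB

-51.1 dB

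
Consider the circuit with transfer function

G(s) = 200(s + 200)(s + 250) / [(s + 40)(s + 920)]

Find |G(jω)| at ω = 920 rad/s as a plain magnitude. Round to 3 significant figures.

At s = jω = j920:
zero (s+200): 200 + j920 → |·| = √(200²+920²) = √886400 ≈ 941.49, ∠ = arctan(920/200) ≈ 77.74°
zero (s+250): 250 + j920 → |·| = √(250²+920²) = √908900 ≈ 953.36, ∠ = arctan(920/250) ≈ 74.80°
pole (s+40): 40 + j920 → |·| = √(40²+920²) = √848000 ≈ 920.87, ∠ = arctan(920/40) ≈ 87.51°
pole (s+920): 920 + j920 → |·| = √(920²+920²) = √1692800 ≈ 1301.1, ∠ = arctan(920/920) ≈ 45.00°
|G| = 200 · 8.9758e+05 / 1.1981e+06 ≈ 149.83

150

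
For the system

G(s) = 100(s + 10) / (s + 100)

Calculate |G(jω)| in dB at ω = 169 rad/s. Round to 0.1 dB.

At s = jω = j169:
zero (s+10): 10 + j169 → |·| = √(10²+169²) = √28661 ≈ 169.3, ∠ = arctan(169/10) ≈ 86.61°
pole (s+100): 100 + j169 → |·| = √(100²+169²) = √38561 ≈ 196.37, ∠ = arctan(169/100) ≈ 59.39°
|G| = 100 · 169.3 / 196.37 ≈ 86.215
Gain = 20 log₁₀(86.215) ≈ 38.71 dB

38.7 dB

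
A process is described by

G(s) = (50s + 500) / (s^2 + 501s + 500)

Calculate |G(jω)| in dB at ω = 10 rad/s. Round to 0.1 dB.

-17.0 dB

Substitute s = j10:
Numerator: 50(j10) + 500 = 500 + j500
Denominator: (j10)^2 + 501(j10) + 500 = 400 + j5010
|N| = √(500² + 500²) ≈ 707.11, ∠N ≈ 45.00°
|D| = √(400² + 5010²) ≈ 5025.9, ∠D ≈ 85.44°
|G| = 707.11 / 5025.9 ≈ 0.14069
Gain = 20 log₁₀(0.14069) ≈ -17.03 dB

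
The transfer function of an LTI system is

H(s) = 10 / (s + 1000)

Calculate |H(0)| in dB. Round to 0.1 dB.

-40.0 dB

H(0) = 10 / 1000 = 0.01
20 log₁₀(0.01) ≈ -40.00 dB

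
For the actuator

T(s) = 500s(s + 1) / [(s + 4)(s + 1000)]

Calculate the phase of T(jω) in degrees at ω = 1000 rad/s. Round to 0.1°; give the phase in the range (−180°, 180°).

45.2°

At s = jω = j1000:
zero (s+1): 1 + j1000 → |·| = √(1²+1000²) = √1000001 ≈ 1000, ∠ = arctan(1000/1) ≈ 89.94°
zero at origin: s = j1000 → |·| = 1000, ∠ = 90.00°
pole (s+4): 4 + j1000 → |·| = √(4²+1000²) = √1000016 ≈ 1000, ∠ = arctan(1000/4) ≈ 89.77°
pole (s+1000): 1000 + j1000 → |·| = √(1000²+1000²) = √2000000 ≈ 1414.2, ∠ = arctan(1000/1000) ≈ 45.00°
∠T = 179.94° − 134.77° = 45.17°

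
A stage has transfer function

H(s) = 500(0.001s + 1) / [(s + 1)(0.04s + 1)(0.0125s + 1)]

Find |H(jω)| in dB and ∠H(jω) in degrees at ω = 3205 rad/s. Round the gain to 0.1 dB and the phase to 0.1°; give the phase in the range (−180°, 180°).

At ω = 3205 rad/s:
zero (1 + j3205·0.001) = 1 + j3.205 → |·| ≈ 3.3574, ∠ ≈ 72.67°
pole (1 + j3205·1) = 1 + j3205 → |·| ≈ 3205, ∠ ≈ 89.98°
pole (1 + j3205·0.04) = 1 + j128.2 → |·| ≈ 128.2, ∠ ≈ 89.55°
pole (1 + j3205·0.0125) = 1 + j40.0625 → |·| ≈ 40.075, ∠ ≈ 88.57°
|H| = 500 · 3.3574 / (3205 · 128.2 · 40.075) ≈ 0.00010195
Gain = 20 log₁₀(0.00010195) ≈ -79.83 dB
∠H = (72.67°) − (89.98° + 89.55° + 88.57°) = -195.43° ≡ 164.57° (principal value)

-79.8 dB, 164.6°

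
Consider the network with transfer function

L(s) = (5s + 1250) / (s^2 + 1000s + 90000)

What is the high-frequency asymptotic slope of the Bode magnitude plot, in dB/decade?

Each pole contributes −20 dB/decade at high frequency; each zero contributes +20 dB/decade.
Net: 1 zero(s) − 2 pole(s) → -20 dB/decade.

-20 dB/decade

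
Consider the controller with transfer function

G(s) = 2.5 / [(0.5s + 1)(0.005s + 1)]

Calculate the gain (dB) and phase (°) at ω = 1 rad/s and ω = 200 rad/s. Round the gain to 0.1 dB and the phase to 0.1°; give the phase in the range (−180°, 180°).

At ω = 1 rad/s:
pole (1 + j1·0.5) = 1 + j0.5 → |·| ≈ 1.118, ∠ ≈ 26.57°
pole (1 + j1·0.005) = 1 + j0.005 → |·| ≈ 1, ∠ ≈ 0.29°
|G| = 2.5 · 1 / (1.118 · 1) ≈ 2.2361
Gain = 20 log₁₀(2.2361) ≈ 6.99 dB
∠G = (0°) − (26.57° + 0.29°) = -26.86°

At ω = 200 rad/s:
pole (1 + j200·0.5) = 1 + j100 → |·| ≈ 100, ∠ ≈ 89.43°
pole (1 + j200·0.005) = 1 + j1 → |·| ≈ 1.4142, ∠ ≈ 45.00°
|G| = 2.5 · 1 / (100 · 1.4142) ≈ 0.017678
Gain = 20 log₁₀(0.017678) ≈ -35.05 dB
∠G = (0°) − (89.43° + 45.00°) = -134.43°

ω = 1: 7.0 dB, -26.9°; ω = 200: -35.1 dB, -134.4°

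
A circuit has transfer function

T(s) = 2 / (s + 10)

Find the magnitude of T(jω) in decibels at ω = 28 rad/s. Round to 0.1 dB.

At s = jω = j28:
pole (s+10): 10 + j28 → |·| = √(10²+28²) = √884 ≈ 29.732, ∠ = arctan(28/10) ≈ 70.35°
|T| = 2 / 29.732 ≈ 0.067268
Gain = 20 log₁₀(0.067268) ≈ -23.44 dB

-23.4 dB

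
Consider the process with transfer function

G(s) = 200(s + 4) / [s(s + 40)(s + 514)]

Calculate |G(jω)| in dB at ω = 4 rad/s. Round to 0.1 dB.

At s = jω = j4:
zero (s+4): 4 + j4 → |·| = √(4²+4²) = √32 ≈ 5.6569, ∠ = arctan(4/4) ≈ 45.00°
pole (s+40): 40 + j4 → |·| = √(40²+4²) = √1616 ≈ 40.2, ∠ = arctan(4/40) ≈ 5.71°
pole (s+514): 514 + j4 → |·| = √(514²+4²) = √264212 ≈ 514.02, ∠ = arctan(4/514) ≈ 0.45°
pole at origin: |s| = 4, ∠ = 90.00° (in denominator)
|G| = 200 · 5.6569 / 82654 ≈ 0.013688
Gain = 20 log₁₀(0.013688) ≈ -37.27 dB

-37.3 dB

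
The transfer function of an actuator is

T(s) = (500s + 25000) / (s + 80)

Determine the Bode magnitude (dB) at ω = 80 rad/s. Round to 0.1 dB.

Substitute s = j80:
Numerator: 500(j80) + 25000 = 25000 + j40000
Denominator: (j80) + 80 = 80 + j80
|N| = √(25000² + 40000²) ≈ 47170, ∠N ≈ 57.99°
|D| = √(80² + 80²) ≈ 113.14, ∠D ≈ 45.00°
|T| = 47170 / 113.14 ≈ 416.92
Gain = 20 log₁₀(416.92) ≈ 52.40 dB

52.4 dB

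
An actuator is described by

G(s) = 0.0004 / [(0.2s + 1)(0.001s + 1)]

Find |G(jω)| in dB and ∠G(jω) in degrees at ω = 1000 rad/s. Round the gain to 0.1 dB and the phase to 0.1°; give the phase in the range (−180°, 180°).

-117.0 dB, -134.7°

At ω = 1000 rad/s:
pole (1 + j1000·0.2) = 1 + j200 → |·| ≈ 200, ∠ ≈ 89.71°
pole (1 + j1000·0.001) = 1 + j1 → |·| ≈ 1.4142, ∠ ≈ 45.00°
|G| = 0.0004 · 1 / (200 · 1.4142) ≈ 1.4142e-06
Gain = 20 log₁₀(1.4142e-06) ≈ -116.99 dB
∠G = (0°) − (89.71° + 45.00°) = -134.71°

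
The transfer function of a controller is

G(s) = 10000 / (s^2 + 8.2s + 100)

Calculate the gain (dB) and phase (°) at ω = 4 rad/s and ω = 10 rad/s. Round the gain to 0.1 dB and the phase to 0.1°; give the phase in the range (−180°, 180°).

ω = 4: 40.9 dB, -21.3°; ω = 10: 41.7 dB, -90.0°

At s = jω = j4:
quadratic: (j4)² + 8.2·j4 + 100 = 84 + j32.8 → |·| ≈ 90.177, ∠ ≈ 21.33°
|G| = 10000 / 90.177 ≈ 110.89
Gain = 20 log₁₀(110.89) ≈ 40.90 dB
∠G = 0.00° − 21.33° = -21.33°

At s = jω = j10:
quadratic: (j10)² + 8.2·j10 + 100 = 0 + j82 → |·| ≈ 82, ∠ ≈ 90.00°
|G| = 10000 / 82 ≈ 121.95
Gain = 20 log₁₀(121.95) ≈ 41.72 dB
∠G = 0.00° − 90.00° = -90.00°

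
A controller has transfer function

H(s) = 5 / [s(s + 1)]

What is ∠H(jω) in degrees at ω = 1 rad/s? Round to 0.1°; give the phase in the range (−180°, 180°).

At s = jω = j1:
pole (s+1): 1 + j1 → |·| = √(1²+1²) = √2 ≈ 1.4142, ∠ = arctan(1/1) ≈ 45.00°
pole at origin: |s| = 1, ∠ = 90.00° (in denominator)
∠H = 0.00° − 135.00° = -135.00°

-135.0°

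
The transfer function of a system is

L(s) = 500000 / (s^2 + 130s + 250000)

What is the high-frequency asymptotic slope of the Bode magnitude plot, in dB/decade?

-40 dB/decade

Each pole contributes −20 dB/decade at high frequency; each zero contributes +20 dB/decade.
Net: 0 zero(s) − 2 pole(s) → -40 dB/decade.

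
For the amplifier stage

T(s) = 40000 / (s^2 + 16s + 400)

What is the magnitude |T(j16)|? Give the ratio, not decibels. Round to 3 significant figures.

At s = jω = j16:
quadratic: (j16)² + 16·j16 + 400 = 144 + j256 → |·| ≈ 293.72, ∠ ≈ 60.64°
|T| = 40000 / 293.72 ≈ 136.18

136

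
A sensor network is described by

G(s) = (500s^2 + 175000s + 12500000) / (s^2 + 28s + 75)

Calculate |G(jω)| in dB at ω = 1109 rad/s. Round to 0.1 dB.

Substitute s = j1109:
Numerator: 500(j1109)^2 + 175000(j1109) + 12500000 = -602440500 + j194075000
Denominator: (j1109)^2 + 28(j1109) + 75 = -1229806 + j31052
|N| = √(602440500² + 194075000²) ≈ 6.3293e+08, ∠N ≈ 162.14°
|D| = √(1229806² + 31052²) ≈ 1.2302e+06, ∠D ≈ 178.55°
|G| = 6.3293e+08 / 1.2302e+06 ≈ 514.49
Gain = 20 log₁₀(514.49) ≈ 54.23 dB

54.2 dB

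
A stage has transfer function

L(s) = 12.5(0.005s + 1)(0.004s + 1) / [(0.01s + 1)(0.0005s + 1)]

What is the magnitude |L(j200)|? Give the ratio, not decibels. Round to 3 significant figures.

At ω = 200 rad/s:
zero (1 + j200·0.005) = 1 + j1 → |·| ≈ 1.4142, ∠ ≈ 45.00°
zero (1 + j200·0.004) = 1 + j0.8 → |·| ≈ 1.2806, ∠ ≈ 38.66°
pole (1 + j200·0.01) = 1 + j2 → |·| ≈ 2.2361, ∠ ≈ 63.43°
pole (1 + j200·0.0005) = 1 + j0.1 → |·| ≈ 1.005, ∠ ≈ 5.71°
|L| = 12.5 · 1.4142 · 1.2806 / (2.2361 · 1.005) ≈ 10.073

10.1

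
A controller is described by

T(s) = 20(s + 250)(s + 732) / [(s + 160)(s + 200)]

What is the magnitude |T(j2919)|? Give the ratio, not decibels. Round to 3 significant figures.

At s = jω = j2919:
zero (s+250): 250 + j2919 → |·| = √(250²+2919²) = √8583061 ≈ 2929.7, ∠ = arctan(2919/250) ≈ 85.10°
zero (s+732): 732 + j2919 → |·| = √(732²+2919²) = √9056385 ≈ 3009.4, ∠ = arctan(2919/732) ≈ 75.92°
pole (s+160): 160 + j2919 → |·| = √(160²+2919²) = √8546161 ≈ 2923.4, ∠ = arctan(2919/160) ≈ 86.86°
pole (s+200): 200 + j2919 → |·| = √(200²+2919²) = √8560561 ≈ 2925.8, ∠ = arctan(2919/200) ≈ 86.08°
|T| = 20 · 8.8166e+06 / 8.5533e+06 ≈ 20.616

20.6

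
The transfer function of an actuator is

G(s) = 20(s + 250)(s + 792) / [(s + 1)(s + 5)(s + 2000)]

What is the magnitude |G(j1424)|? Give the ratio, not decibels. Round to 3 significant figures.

At s = jω = j1424:
zero (s+250): 250 + j1424 → |·| = √(250²+1424²) = √2090276 ≈ 1445.8, ∠ = arctan(1424/250) ≈ 80.04°
zero (s+792): 792 + j1424 → |·| = √(792²+1424²) = √2655040 ≈ 1629.4, ∠ = arctan(1424/792) ≈ 60.92°
pole (s+1): 1 + j1424 → |·| = √(1²+1424²) = √2027777 ≈ 1424, ∠ = arctan(1424/1) ≈ 89.96°
pole (s+5): 5 + j1424 → |·| = √(5²+1424²) = √2027801 ≈ 1424, ∠ = arctan(1424/5) ≈ 89.80°
pole (s+2000): 2000 + j1424 → |·| = √(2000²+1424²) = √6027776 ≈ 2455.2, ∠ = arctan(1424/2000) ≈ 35.45°
|G| = 20 · 2.3558e+06 / 4.9786e+09 ≈ 0.0094637

0.00946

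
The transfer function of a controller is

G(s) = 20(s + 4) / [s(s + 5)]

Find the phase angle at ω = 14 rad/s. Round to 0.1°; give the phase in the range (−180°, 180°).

-86.3°

At s = jω = j14:
zero (s+4): 4 + j14 → |·| = √(4²+14²) = √212 ≈ 14.56, ∠ = arctan(14/4) ≈ 74.05°
pole (s+5): 5 + j14 → |·| = √(5²+14²) = √221 ≈ 14.866, ∠ = arctan(14/5) ≈ 70.35°
pole at origin: |s| = 14, ∠ = 90.00° (in denominator)
∠G = 74.05° − 160.35° = -86.30°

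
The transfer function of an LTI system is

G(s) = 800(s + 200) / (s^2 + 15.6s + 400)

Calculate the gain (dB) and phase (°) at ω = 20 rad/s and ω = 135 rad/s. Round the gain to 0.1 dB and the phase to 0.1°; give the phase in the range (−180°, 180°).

At s = jω = j20:
zero (s+200): 200 + j20 → |·| = √(200²+20²) = √40400 ≈ 201, ∠ = arctan(20/200) ≈ 5.71°
quadratic: (j20)² + 15.6·j20 + 400 = 0 + j312 → |·| ≈ 312, ∠ ≈ 90.00°
|G| = 800 · 201 / 312 ≈ 515.38
Gain = 20 log₁₀(515.38) ≈ 54.24 dB
∠G = 5.71° − 90.00° = -84.29°

At s = jω = j135:
zero (s+200): 200 + j135 → |·| = √(200²+135²) = √58225 ≈ 241.3, ∠ = arctan(135/200) ≈ 34.02°
quadratic: (j135)² + 15.6·j135 + 400 = -17825 + j2106 → |·| ≈ 17949, ∠ ≈ 173.26°
|G| = 800 · 241.3 / 17949 ≈ 10.755
Gain = 20 log₁₀(10.755) ≈ 20.63 dB
∠G = 34.02° − 173.26° = -139.24°

ω = 20: 54.2 dB, -84.3°; ω = 135: 20.6 dB, -139.2°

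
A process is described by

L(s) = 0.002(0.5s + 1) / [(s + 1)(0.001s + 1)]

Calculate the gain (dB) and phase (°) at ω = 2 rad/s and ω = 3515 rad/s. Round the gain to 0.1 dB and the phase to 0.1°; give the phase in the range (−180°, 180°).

At ω = 2 rad/s:
zero (1 + j2·0.5) = 1 + j1 → |·| ≈ 1.4142, ∠ ≈ 45.00°
pole (1 + j2·1) = 1 + j2 → |·| ≈ 2.2361, ∠ ≈ 63.43°
pole (1 + j2·0.001) = 1 + j0.002 → |·| ≈ 1, ∠ ≈ 0.11°
|L| = 0.002 · 1.4142 / (2.2361 · 1) ≈ 0.0012649
Gain = 20 log₁₀(0.0012649) ≈ -57.96 dB
∠L = (45.00°) − (63.43° + 0.11°) = -18.54°

At ω = 3515 rad/s:
zero (1 + j3515·0.5) = 1 + j1757.5 → |·| ≈ 1757.5, ∠ ≈ 89.97°
pole (1 + j3515·1) = 1 + j3515 → |·| ≈ 3515, ∠ ≈ 89.98°
pole (1 + j3515·0.001) = 1 + j3.515 → |·| ≈ 3.6545, ∠ ≈ 74.12°
|L| = 0.002 · 1757.5 / (3515 · 3.6545) ≈ 0.00027364
Gain = 20 log₁₀(0.00027364) ≈ -71.26 dB
∠L = (89.97°) − (89.98° + 74.12°) = -74.13°

ω = 2: -58.0 dB, -18.5°; ω = 3515: -71.3 dB, -74.1°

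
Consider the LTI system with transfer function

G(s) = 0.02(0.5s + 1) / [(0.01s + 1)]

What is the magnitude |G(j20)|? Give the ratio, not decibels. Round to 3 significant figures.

At ω = 20 rad/s:
zero (1 + j20·0.5) = 1 + j10 → |·| ≈ 10.05, ∠ ≈ 84.29°
pole (1 + j20·0.01) = 1 + j0.2 → |·| ≈ 1.0198, ∠ ≈ 11.31°
|G| = 0.02 · 10.05 / (1.0198) ≈ 0.1971

0.197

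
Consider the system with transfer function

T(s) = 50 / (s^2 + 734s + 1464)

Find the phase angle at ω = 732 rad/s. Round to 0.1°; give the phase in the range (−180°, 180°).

-134.8°

Substitute s = j732:
Numerator: 50 = 50 + j0
Denominator: (j732)^2 + 734(j732) + 1464 = -534360 + j537288
|N| = √(50² + 0²) ≈ 50, ∠N ≈ 0.00°
|D| = √(534360² + 537288²) ≈ 7.5777e+05, ∠D ≈ 134.84°
∠T = 0.00° − 134.84° = -134.84°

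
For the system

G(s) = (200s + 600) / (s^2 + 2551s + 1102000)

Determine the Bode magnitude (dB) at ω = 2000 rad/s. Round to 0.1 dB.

Substitute s = j2000:
Numerator: 200(j2000) + 600 = 600 + j400000
Denominator: (j2000)^2 + 2551(j2000) + 1102000 = -2898000 + j5102000
|N| = √(600² + 400000²) ≈ 4e+05, ∠N ≈ 89.91°
|D| = √(2898000² + 5102000²) ≈ 5.8676e+06, ∠D ≈ 119.60°
|G| = 4e+05 / 5.8676e+06 ≈ 0.068171
Gain = 20 log₁₀(0.068171) ≈ -23.33 dB

-23.3 dB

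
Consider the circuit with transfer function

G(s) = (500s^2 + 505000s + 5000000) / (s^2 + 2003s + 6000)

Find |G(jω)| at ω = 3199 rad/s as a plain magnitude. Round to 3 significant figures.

444

Substitute s = j3199:
Numerator: 500(j3199)^2 + 505000(j3199) + 5000000 = -5111800500 + j1615495000
Denominator: (j3199)^2 + 2003(j3199) + 6000 = -10227601 + j6407597
|N| = √(5111800500² + 1615495000²) ≈ 5.361e+09, ∠N ≈ 162.46°
|D| = √(10227601² + 6407597²) ≈ 1.2069e+07, ∠D ≈ 147.93°
|G| = 5.361e+09 / 1.2069e+07 ≈ 444.2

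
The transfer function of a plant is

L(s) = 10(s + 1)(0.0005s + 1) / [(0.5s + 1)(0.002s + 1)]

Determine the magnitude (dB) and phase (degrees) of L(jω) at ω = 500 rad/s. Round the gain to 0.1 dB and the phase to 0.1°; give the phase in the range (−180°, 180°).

At ω = 500 rad/s:
zero (1 + j500·1) = 1 + j500 → |·| ≈ 500, ∠ ≈ 89.89°
zero (1 + j500·0.0005) = 1 + j0.25 → |·| ≈ 1.0308, ∠ ≈ 14.04°
pole (1 + j500·0.5) = 1 + j250 → |·| ≈ 250, ∠ ≈ 89.77°
pole (1 + j500·0.002) = 1 + j1 → |·| ≈ 1.4142, ∠ ≈ 45.00°
|L| = 10 · 500 · 1.0308 / (250 · 1.4142) ≈ 14.578
Gain = 20 log₁₀(14.578) ≈ 23.27 dB
∠L = (89.89° + 14.04°) − (89.77° + 45.00°) = -30.84°

23.3 dB, -30.8°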